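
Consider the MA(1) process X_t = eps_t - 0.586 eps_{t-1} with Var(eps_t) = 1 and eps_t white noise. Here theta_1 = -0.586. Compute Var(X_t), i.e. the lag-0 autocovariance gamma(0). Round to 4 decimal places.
\gamma(0) = 1.3434

For an MA(q) process X_t = eps_t + sum_i theta_i eps_{t-i} with
Var(eps_t) = sigma^2, the variance is
  gamma(0) = sigma^2 * (1 + sum_i theta_i^2).
  sum_i theta_i^2 = (-0.586)^2 = 0.343396.
  gamma(0) = 1 * (1 + 0.343396) = 1 * 1.343396 = 1.343396, which rounds to 1.3434.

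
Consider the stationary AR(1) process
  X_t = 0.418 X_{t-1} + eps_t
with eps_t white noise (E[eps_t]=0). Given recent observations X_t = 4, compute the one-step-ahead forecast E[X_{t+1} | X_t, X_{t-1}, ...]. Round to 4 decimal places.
E[X_{t+1} \mid \mathcal F_t] = 1.6720

For an AR(p) model X_t = c + sum_i phi_i X_{t-i} + eps_t, the
one-step-ahead conditional mean is
  E[X_{t+1} | X_t, ...] = c + sum_i phi_i X_{t+1-i}.
Substitute known values:
  E[X_{t+1} | ...] = (0.418) * (4)
                   = 1.6720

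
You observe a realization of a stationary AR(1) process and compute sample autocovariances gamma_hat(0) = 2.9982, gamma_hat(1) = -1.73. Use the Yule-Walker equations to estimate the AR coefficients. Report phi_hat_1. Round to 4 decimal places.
\hat\phi_{1} = -0.5770

The Yule-Walker equations for an AR(p) process read, in matrix form,
  Gamma_p phi = r_p,   with   (Gamma_p)_{ij} = gamma(|i - j|),
                       (r_p)_i = gamma(i),   i,j = 1..p.
Substitute the sample gammas (Toeplitz matrix and right-hand side of size 1):
  Gamma_p = [[2.9982]]
  r_p     = [-1.73]
With p = 1 this is the single equation gamma(0) phi_1 = gamma(1):
  phi_hat_1 = gamma(1) / gamma(0) = -1.73 / 2.9982 = -0.5770.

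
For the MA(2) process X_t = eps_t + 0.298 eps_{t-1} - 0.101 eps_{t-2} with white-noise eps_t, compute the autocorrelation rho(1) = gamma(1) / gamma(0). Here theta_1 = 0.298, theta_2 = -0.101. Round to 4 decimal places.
\rho(1) = 0.2438

For an MA(q) process with theta_0 = 1, the autocovariance is
  gamma(k) = sigma^2 * sum_{i=0..q-k} theta_i * theta_{i+k},
and rho(k) = gamma(k) / gamma(0). Sigma^2 cancels.
  numerator   = (1)*(0.298) + (0.298)*(-0.101) = 0.267902.
  denominator = (1)^2 + (0.298)^2 + (-0.101)^2 = 1.099005.
  rho(1) = 0.267902 / 1.099005 = 0.2438.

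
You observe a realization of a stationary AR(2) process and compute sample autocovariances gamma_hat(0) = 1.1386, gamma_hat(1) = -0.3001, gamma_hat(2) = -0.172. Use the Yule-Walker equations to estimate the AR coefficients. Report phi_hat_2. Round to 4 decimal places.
\hat\phi_{2} = -0.2370

The Yule-Walker equations for an AR(p) process read, in matrix form,
  Gamma_p phi = r_p,   with   (Gamma_p)_{ij} = gamma(|i - j|),
                       (r_p)_i = gamma(i),   i,j = 1..p.
Substitute the sample gammas (Toeplitz matrix and right-hand side of size 2):
  Gamma_p = [[1.1386, -0.3001], [-0.3001, 1.1386]]
  r_p     = [-0.3001, -0.172]
Written out:
  1.1386 phi_1 - 0.3001 phi_2 = -0.3001
  -0.3001 phi_1 + 1.1386 phi_2 = -0.172
Solve by Cramer's rule:
  det = gamma(0)^2 - gamma(1)^2 = (1.1386)^2 - (-0.3001)^2 = 1.29640996 - 0.09006001 = 1.20634995
  phi_hat_1 = [gamma(1) gamma(0) - gamma(1) gamma(2)] / det = [(-0.3001)(1.1386) - (-0.3001)(-0.172)] / 1.20634995 = -0.39331106 / 1.20634995 = -0.326
  phi_hat_2 = [gamma(0) gamma(2) - gamma(1)^2] / det = [(1.1386)(-0.172) - (-0.3001)^2] / 1.20634995 = -0.28589921 / 1.20634995 = -0.237
So phi_hat = [-0.3260, -0.2370].
Therefore phi_hat_2 = -0.2370.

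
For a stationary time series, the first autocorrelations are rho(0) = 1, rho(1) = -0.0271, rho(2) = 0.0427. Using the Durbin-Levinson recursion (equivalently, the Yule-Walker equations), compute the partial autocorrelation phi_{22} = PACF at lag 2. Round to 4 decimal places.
\phi_{22} = 0.0420

The PACF at lag k is phi_{kk}, the last component of the solution
to the Yule-Walker system G_k phi = r_k where
  (G_k)_{ij} = rho(|i - j|), (r_k)_i = rho(i), i,j = 1..k.
Equivalently, Durbin-Levinson gives phi_{kk} iteratively:
  phi_{11} = rho(1)
  phi_{kk} = [rho(k) - sum_{j=1..k-1} phi_{k-1,j} rho(k-j)]
            / [1 - sum_{j=1..k-1} phi_{k-1,j} rho(j)],
  phi_{k,j} = phi_{k-1,j} - phi_{kk} phi_{k-1,k-j},  j = 1..k-1.
Step k = 1:
  phi_11 = rho(1) = -0.0271.
Step k = 2:
  phi_22 = [rho(2) - phi_11 rho(1)] / [1 - phi_11 rho(1)] = [0.0427 - (-0.0271)(-0.0271)] / [1 - (-0.0271)(-0.0271)]
         = 0.04196559 / 0.99926559 = 0.042.
Therefore phi_{22} = 0.0420.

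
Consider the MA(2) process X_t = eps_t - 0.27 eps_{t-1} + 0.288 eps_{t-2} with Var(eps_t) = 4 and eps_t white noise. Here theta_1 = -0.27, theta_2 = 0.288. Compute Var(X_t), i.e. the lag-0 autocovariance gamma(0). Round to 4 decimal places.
\gamma(0) = 4.6234

For an MA(q) process X_t = eps_t + sum_i theta_i eps_{t-i} with
Var(eps_t) = sigma^2, the variance is
  gamma(0) = sigma^2 * (1 + sum_i theta_i^2).
  sum_i theta_i^2 = (-0.27)^2 + (0.288)^2 = 0.0729 + 0.082944 = 0.155844.
  gamma(0) = 4 * (1 + 0.155844) = 4 * 1.155844 = 4.623376, which rounds to 4.6234.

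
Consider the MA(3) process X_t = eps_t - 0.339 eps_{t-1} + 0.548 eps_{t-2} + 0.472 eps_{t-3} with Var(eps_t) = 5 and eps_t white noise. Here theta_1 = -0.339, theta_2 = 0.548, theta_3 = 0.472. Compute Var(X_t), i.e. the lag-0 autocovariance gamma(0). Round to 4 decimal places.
\gamma(0) = 8.1900

For an MA(q) process X_t = eps_t + sum_i theta_i eps_{t-i} with
Var(eps_t) = sigma^2, the variance is
  gamma(0) = sigma^2 * (1 + sum_i theta_i^2).
  sum_i theta_i^2 = (-0.339)^2 + (0.548)^2 + (0.472)^2 = 0.114921 + 0.300304 + 0.222784 = 0.638009.
  gamma(0) = 5 * (1 + 0.638009) = 5 * 1.638009 = 8.190045, which rounds to 8.1900.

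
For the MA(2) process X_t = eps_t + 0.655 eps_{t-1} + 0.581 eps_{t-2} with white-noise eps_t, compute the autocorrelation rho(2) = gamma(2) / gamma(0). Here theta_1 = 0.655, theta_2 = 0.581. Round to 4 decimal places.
\rho(2) = 0.3289

For an MA(q) process with theta_0 = 1, the autocovariance is
  gamma(k) = sigma^2 * sum_{i=0..q-k} theta_i * theta_{i+k},
and rho(k) = gamma(k) / gamma(0). Sigma^2 cancels.
  numerator   = (1)*(0.581) = 0.581.
  denominator = (1)^2 + (0.655)^2 + (0.581)^2 = 1.766586.
  rho(2) = 0.581 / 1.766586 = 0.3289.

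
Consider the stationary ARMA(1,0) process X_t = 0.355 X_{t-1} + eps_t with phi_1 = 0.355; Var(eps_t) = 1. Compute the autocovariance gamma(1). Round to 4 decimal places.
\gamma(1) = 0.4062

Multiply the model equation by X_{t-k} and take expectations. With theta_0 = psi_0 = 1 and psi_j the MA(infinity) weights, this gives
  gamma(k) - sum_i phi_i gamma(k-i) = c_k,
  c_k = sigma^2 * sum_{j=k..q} theta_j psi_{j-k}   (c_k = 0 for k > q),
using gamma(-m) = gamma(m).
Pure AR (q = 0): c_0 = sigma^2 = 1, c_k = 0 for k >= 1.
Equations for k = 0 and k = 1 (AR order 1):
  gamma(0) = phi_1 gamma(1) + c_0
  gamma(1) = phi_1 gamma(0) + c_1
Substituting the second into the first: gamma(0) (1 - phi_1^2) = c_0 + phi_1 c_1, so
  gamma(0) = c_0 / (1 - phi_1^2) = 1 / (1 - (0.355)^2) = 1 / 0.873975 = 1.144197.
  gamma(1) = phi_1 gamma(0) = (0.355)(1.144197) = 0.40619.
Therefore gamma(1) = 0.4062 (to 4 decimal places).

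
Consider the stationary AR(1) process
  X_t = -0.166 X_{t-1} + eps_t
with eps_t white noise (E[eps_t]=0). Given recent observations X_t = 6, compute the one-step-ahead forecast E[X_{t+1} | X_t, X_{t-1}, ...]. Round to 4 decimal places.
E[X_{t+1} \mid \mathcal F_t] = -0.9960

For an AR(p) model X_t = c + sum_i phi_i X_{t-i} + eps_t, the
one-step-ahead conditional mean is
  E[X_{t+1} | X_t, ...] = c + sum_i phi_i X_{t+1-i}.
Substitute known values:
  E[X_{t+1} | ...] = (-0.166) * (6)
                   = -0.9960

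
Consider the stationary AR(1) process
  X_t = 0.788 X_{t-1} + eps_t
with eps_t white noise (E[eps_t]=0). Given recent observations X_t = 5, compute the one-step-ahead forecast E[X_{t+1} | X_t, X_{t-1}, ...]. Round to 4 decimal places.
E[X_{t+1} \mid \mathcal F_t] = 3.9400

For an AR(p) model X_t = c + sum_i phi_i X_{t-i} + eps_t, the
one-step-ahead conditional mean is
  E[X_{t+1} | X_t, ...] = c + sum_i phi_i X_{t+1-i}.
Substitute known values:
  E[X_{t+1} | ...] = (0.788) * (5)
                   = 3.9400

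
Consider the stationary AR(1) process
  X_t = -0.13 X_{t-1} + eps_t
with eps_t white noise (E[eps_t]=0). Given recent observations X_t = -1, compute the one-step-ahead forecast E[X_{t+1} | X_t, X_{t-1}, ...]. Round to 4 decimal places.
E[X_{t+1} \mid \mathcal F_t] = 0.1300

For an AR(p) model X_t = c + sum_i phi_i X_{t-i} + eps_t, the
one-step-ahead conditional mean is
  E[X_{t+1} | X_t, ...] = c + sum_i phi_i X_{t+1-i}.
Substitute known values:
  E[X_{t+1} | ...] = (-0.13) * (-1)
                   = 0.1300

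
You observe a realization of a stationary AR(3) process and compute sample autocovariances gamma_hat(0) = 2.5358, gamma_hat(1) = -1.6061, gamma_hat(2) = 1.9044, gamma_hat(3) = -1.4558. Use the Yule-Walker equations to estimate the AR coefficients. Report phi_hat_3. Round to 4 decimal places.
\hat\phi_{3} = -0.0160

The Yule-Walker equations for an AR(p) process read, in matrix form,
  Gamma_p phi = r_p,   with   (Gamma_p)_{ij} = gamma(|i - j|),
                       (r_p)_i = gamma(i),   i,j = 1..p.
Substitute the sample gammas (Toeplitz matrix and right-hand side of size 3):
  Gamma_p = [[2.5358, -1.6061, 1.9044], [-1.6061, 2.5358, -1.6061], [1.9044, -1.6061, 2.5358]]
  r_p     = [-1.6061, 1.9044, -1.4558]
Written out (R1..R3):
  (R1) 2.5358 phi_1 - 1.6061 phi_2 + 1.9044 phi_3 = -1.6061
  (R2) -1.6061 phi_1 + 2.5358 phi_2 - 1.6061 phi_3 = 1.9044
  (R3) 1.9044 phi_1 - 1.6061 phi_2 + 2.5358 phi_3 = -1.4558
Gaussian elimination:
  R2 <- R2 - (-1.6061/2.5358) R1 = R2 - (-0.63337) R1:  1.518544 phi_2 - 0.39991 phi_3 = 0.887144
  R3 <- R3 - (1.9044/2.5358) R1 = R3 - (0.751006) R1:  -0.39991 phi_2 + 1.105585 phi_3 = -0.24961
  R3 <- R3 - (-0.39991/1.518544) R2 = R3 - (-0.263351) R2:  1.000268 phi_3 = -0.01598
Back-substitution:
  phi_hat_3 = -0.01598 / 1.000268 = -0.015975
  phi_hat_2 = (0.887144 - (-0.39991)(-0.015975)) / 1.518544 = 0.58
  phi_hat_1 = (-1.6061 - (-1.6061)(0.58) - (1.9044)(-0.015975)) / 2.5358 = -0.254018
So phi_hat = [-0.2540, 0.5800, -0.0160].
Therefore phi_hat_3 = -0.0160.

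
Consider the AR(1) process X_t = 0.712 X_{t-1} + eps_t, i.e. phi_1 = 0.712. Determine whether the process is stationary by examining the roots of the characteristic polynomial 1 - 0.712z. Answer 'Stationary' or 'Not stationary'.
\text{Stationary}

The AR(p) characteristic polynomial is P(z) = 1 - 0.712z.
Stationarity requires all roots to lie outside the unit circle, i.e. |z| > 1 for every root.
This is linear in z: 1 + (-0.712) z = 0  =>  z = -1/(-0.712) = 1.404494,  |z| = 1.404494.
Moduli of all roots: 1.4045.
All moduli strictly greater than 1? Yes.
Verdict: Stationary.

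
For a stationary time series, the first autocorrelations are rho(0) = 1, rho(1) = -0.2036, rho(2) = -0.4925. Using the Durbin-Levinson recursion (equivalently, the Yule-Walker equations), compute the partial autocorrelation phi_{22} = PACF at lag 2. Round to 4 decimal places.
\phi_{22} = -0.5570

The PACF at lag k is phi_{kk}, the last component of the solution
to the Yule-Walker system G_k phi = r_k where
  (G_k)_{ij} = rho(|i - j|), (r_k)_i = rho(i), i,j = 1..k.
Equivalently, Durbin-Levinson gives phi_{kk} iteratively:
  phi_{11} = rho(1)
  phi_{kk} = [rho(k) - sum_{j=1..k-1} phi_{k-1,j} rho(k-j)]
            / [1 - sum_{j=1..k-1} phi_{k-1,j} rho(j)],
  phi_{k,j} = phi_{k-1,j} - phi_{kk} phi_{k-1,k-j},  j = 1..k-1.
Step k = 1:
  phi_11 = rho(1) = -0.2036.
Step k = 2:
  phi_22 = [rho(2) - phi_11 rho(1)] / [1 - phi_11 rho(1)] = [-0.4925 - (-0.2036)(-0.2036)] / [1 - (-0.2036)(-0.2036)]
         = -0.53395296 / 0.95854704 = -0.557.
Therefore phi_{22} = -0.5570.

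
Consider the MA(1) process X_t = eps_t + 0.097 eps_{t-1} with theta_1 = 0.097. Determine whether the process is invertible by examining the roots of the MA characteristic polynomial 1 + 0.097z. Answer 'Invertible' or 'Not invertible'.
\text{Invertible}

The MA(q) characteristic polynomial is P(z) = 1 + 0.097z.
Invertibility requires all roots to lie outside the unit circle, i.e. |z| > 1 for every root.
This is linear in z: 1 + (0.097) z = 0  =>  z = -1/(0.097) = -10.309278,  |z| = 10.309278.
Moduli of all roots: 10.3093.
All moduli strictly greater than 1? Yes.
Verdict: Invertible.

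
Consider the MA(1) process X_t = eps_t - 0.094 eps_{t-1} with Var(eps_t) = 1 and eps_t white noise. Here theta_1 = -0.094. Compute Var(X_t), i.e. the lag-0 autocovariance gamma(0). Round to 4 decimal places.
\gamma(0) = 1.0088

For an MA(q) process X_t = eps_t + sum_i theta_i eps_{t-i} with
Var(eps_t) = sigma^2, the variance is
  gamma(0) = sigma^2 * (1 + sum_i theta_i^2).
  sum_i theta_i^2 = (-0.094)^2 = 0.008836.
  gamma(0) = 1 * (1 + 0.008836) = 1 * 1.008836 = 1.008836, which rounds to 1.0088.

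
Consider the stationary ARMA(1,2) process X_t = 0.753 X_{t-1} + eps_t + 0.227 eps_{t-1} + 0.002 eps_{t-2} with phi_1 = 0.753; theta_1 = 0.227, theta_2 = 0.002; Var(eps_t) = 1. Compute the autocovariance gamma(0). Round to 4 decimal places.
\gamma(0) = 3.2249

Multiply the model equation by X_{t-k} and take expectations. With theta_0 = psi_0 = 1 and psi_j the MA(infinity) weights, this gives
  gamma(k) - sum_i phi_i gamma(k-i) = c_k,
  c_k = sigma^2 * sum_{j=k..q} theta_j psi_{j-k}   (c_k = 0 for k > q),
using gamma(-m) = gamma(m).
psi-weights needed (psi_j = theta_j + sum_i phi_i psi_{j-i}):
  psi_1 = theta_1 + phi_1 = 0.227 + (0.753) = 0.98
  psi_2 = theta_2 + phi_1 psi_1 = 0.002 + (0.753)(0.98) = 0.73994
Right-hand sides:
  c_0 = sigma^2 (1 + theta_1 psi_1 + theta_2 psi_2) = 1 * (1 + (0.227)(0.98) + (0.002)(0.73994)) = 1 * 1.22394 = 1.22394
  c_1 = sigma^2 (theta_1 + theta_2 psi_1) = 1 * (0.227 + (0.002)(0.98)) = 0.22896
  c_2 = sigma^2 theta_2 = 1 * (0.002) = 0.002
Equations for k = 0 and k = 1 (AR order 1):
  gamma(0) = phi_1 gamma(1) + c_0
  gamma(1) = phi_1 gamma(0) + c_1
Substituting the second into the first: gamma(0) (1 - phi_1^2) = c_0 + phi_1 c_1, so
  gamma(0) = (c_0 + phi_1 c_1) / (1 - phi_1^2) = (1.22394 + (0.753)(0.22896)) / (1 - (0.753)^2) = 1.396347 / 0.432991 = 3.224886.
Therefore gamma(0) = 3.2249 (to 4 decimal places).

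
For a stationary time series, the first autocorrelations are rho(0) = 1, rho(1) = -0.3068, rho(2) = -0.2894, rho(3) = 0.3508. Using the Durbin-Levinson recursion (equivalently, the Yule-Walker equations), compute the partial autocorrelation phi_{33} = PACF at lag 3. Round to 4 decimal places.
\phi_{33} = 0.1271

The PACF at lag k is phi_{kk}, the last component of the solution
to the Yule-Walker system G_k phi = r_k where
  (G_k)_{ij} = rho(|i - j|), (r_k)_i = rho(i), i,j = 1..k.
Equivalently, Durbin-Levinson gives phi_{kk} iteratively:
  phi_{11} = rho(1)
  phi_{kk} = [rho(k) - sum_{j=1..k-1} phi_{k-1,j} rho(k-j)]
            / [1 - sum_{j=1..k-1} phi_{k-1,j} rho(j)],
  phi_{k,j} = phi_{k-1,j} - phi_{kk} phi_{k-1,k-j},  j = 1..k-1.
Step k = 1:
  phi_11 = rho(1) = -0.3068.
Step k = 2:
  phi_22 = [rho(2) - phi_11 rho(1)] / [1 - phi_11 rho(1)] = [-0.2894 - (-0.3068)(-0.3068)] / [1 - (-0.3068)(-0.3068)]
         = -0.38352624 / 0.90587376 = -0.423377.
  Update: phi_21 = phi_11 - phi_22 phi_11 = -0.3068 - (-0.423377)(-0.3068) = -0.436692.
Step k = 3:
  phi_33 = [rho(3) - phi_21 rho(2) - phi_22 rho(1)] / [1 - phi_21 rho(1) - phi_22 rho(2)]
    numerator   = 0.3508 - (-0.436692)(-0.2894) - (-0.423377)(-0.3068) = 0.0945292
    denominator = 1 - (-0.436692)(-0.3068) - (-0.423377)(-0.2894) = 0.74349752
  phi_33 = 0.0945292 / 0.74349752 = 0.1271.
Therefore phi_{33} = 0.1271.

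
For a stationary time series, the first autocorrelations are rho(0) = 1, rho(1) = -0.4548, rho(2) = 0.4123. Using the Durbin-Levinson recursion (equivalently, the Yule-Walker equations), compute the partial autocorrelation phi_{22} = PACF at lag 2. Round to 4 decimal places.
\phi_{22} = 0.2590

The PACF at lag k is phi_{kk}, the last component of the solution
to the Yule-Walker system G_k phi = r_k where
  (G_k)_{ij} = rho(|i - j|), (r_k)_i = rho(i), i,j = 1..k.
Equivalently, Durbin-Levinson gives phi_{kk} iteratively:
  phi_{11} = rho(1)
  phi_{kk} = [rho(k) - sum_{j=1..k-1} phi_{k-1,j} rho(k-j)]
            / [1 - sum_{j=1..k-1} phi_{k-1,j} rho(j)],
  phi_{k,j} = phi_{k-1,j} - phi_{kk} phi_{k-1,k-j},  j = 1..k-1.
Step k = 1:
  phi_11 = rho(1) = -0.4548.
Step k = 2:
  phi_22 = [rho(2) - phi_11 rho(1)] / [1 - phi_11 rho(1)] = [0.4123 - (-0.4548)(-0.4548)] / [1 - (-0.4548)(-0.4548)]
         = 0.20545696 / 0.79315696 = 0.259.
Therefore phi_{22} = 0.2590.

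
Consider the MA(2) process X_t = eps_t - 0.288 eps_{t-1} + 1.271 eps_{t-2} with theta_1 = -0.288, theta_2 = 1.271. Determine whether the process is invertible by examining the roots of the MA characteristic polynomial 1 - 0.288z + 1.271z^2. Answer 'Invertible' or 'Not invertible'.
\text{Not invertible}

The MA(q) characteristic polynomial is P(z) = 1 - 0.288z + 1.271z^2.
Invertibility requires all roots to lie outside the unit circle, i.e. |z| > 1 for every root.
Set 1 + (-0.288) z + (1.271) z^2 = 0, i.e. a z^2 + b z + c = 0 with a = 1.271, b = -0.288, c = 1.
Discriminant D = b^2 - 4ac = (-0.288)^2 - 4*(1.271)*1 = 0.082944 - (5.084) = -5.001056.
D < 0, so the roots are the complex-conjugate pair z = (-b +/- i sqrt(-D)) / (2a) = 0.1133 +/- 0.8797i.
For a conjugate pair |z|^2 = z * conj(z) = (product of roots) = c/a = 1/(1.271) = 0.786782, so |z| = sqrt(0.786782) = 0.887 for both roots.
Moduli of all roots: 0.8870, 0.8870.
All moduli strictly greater than 1? No.
Verdict: Not invertible.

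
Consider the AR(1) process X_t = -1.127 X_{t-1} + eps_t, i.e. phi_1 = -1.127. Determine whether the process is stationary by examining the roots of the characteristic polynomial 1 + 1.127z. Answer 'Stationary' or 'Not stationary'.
\text{Not stationary}

The AR(p) characteristic polynomial is P(z) = 1 + 1.127z.
Stationarity requires all roots to lie outside the unit circle, i.e. |z| > 1 for every root.
This is linear in z: 1 + (1.127) z = 0  =>  z = -1/(1.127) = -0.887311,  |z| = 0.887311.
Moduli of all roots: 0.8873.
All moduli strictly greater than 1? No.
Verdict: Not stationary.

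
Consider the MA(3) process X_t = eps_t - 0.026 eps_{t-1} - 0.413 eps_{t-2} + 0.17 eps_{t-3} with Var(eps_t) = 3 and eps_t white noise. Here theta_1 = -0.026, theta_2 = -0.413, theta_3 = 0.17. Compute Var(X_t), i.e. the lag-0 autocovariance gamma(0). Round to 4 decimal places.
\gamma(0) = 3.6004

For an MA(q) process X_t = eps_t + sum_i theta_i eps_{t-i} with
Var(eps_t) = sigma^2, the variance is
  gamma(0) = sigma^2 * (1 + sum_i theta_i^2).
  sum_i theta_i^2 = (-0.026)^2 + (-0.413)^2 + (0.17)^2 = 0.000676 + 0.170569 + 0.0289 = 0.200145.
  gamma(0) = 3 * (1 + 0.200145) = 3 * 1.200145 = 3.600435, which rounds to 3.6004.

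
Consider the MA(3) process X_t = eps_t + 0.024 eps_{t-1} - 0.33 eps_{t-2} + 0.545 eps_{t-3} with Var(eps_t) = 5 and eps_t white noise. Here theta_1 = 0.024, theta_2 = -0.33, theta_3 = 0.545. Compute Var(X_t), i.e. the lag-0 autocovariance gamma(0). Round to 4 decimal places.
\gamma(0) = 7.0325

For an MA(q) process X_t = eps_t + sum_i theta_i eps_{t-i} with
Var(eps_t) = sigma^2, the variance is
  gamma(0) = sigma^2 * (1 + sum_i theta_i^2).
  sum_i theta_i^2 = (0.024)^2 + (-0.33)^2 + (0.545)^2 = 0.000576 + 0.1089 + 0.297025 = 0.406501.
  gamma(0) = 5 * (1 + 0.406501) = 5 * 1.406501 = 7.032505, which rounds to 7.0325.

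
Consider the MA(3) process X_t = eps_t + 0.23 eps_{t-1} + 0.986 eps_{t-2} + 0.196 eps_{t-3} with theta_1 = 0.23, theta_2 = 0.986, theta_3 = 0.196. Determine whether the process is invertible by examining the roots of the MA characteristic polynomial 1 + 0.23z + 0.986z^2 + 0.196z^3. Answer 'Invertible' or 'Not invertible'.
\text{Invertible}

The MA(q) characteristic polynomial is P(z) = 1 + 0.23z + 0.986z^2 + 0.196z^3.
Invertibility requires all roots to lie outside the unit circle, i.e. |z| > 1 for every root.
Degree 3: look for a simple real root z0 first, then factor out (1 - z/z0) and solve the remaining quadratic.
Testing z0 = -5: P(-5) = 1 + (0.23)(-5) + (0.986)(-5)^2 + (0.196)(-5)^3
  = 1 + (-1.15) + (24.65) + (-24.5) = 0.  So z_0 = -5 is a root, |z_0| = 5.
Divide out the factor (1 + 0.2 z) = (1 - z/z0) (since 1/z0 = -0.2):
  P(z) = (1 + 0.2 z)(1 + (0.03) z + (0.98) z^2)
  [check: z-coef 0.03 - (-0.2) = 0.23; z^2-coef 0.98 - (-0.2)(0.03) = 0.986; z^3-coef -(-0.2)(0.98) = 0.196.]
Remaining roots from the quadratic factor 1 + (0.03) z + (0.98) z^2:
  Set 1 + (0.03) z + (0.98) z^2 = 0, i.e. a z^2 + b z + c = 0 with a = 0.98, b = 0.03, c = 1.
  Discriminant D = b^2 - 4ac = (0.03)^2 - 4*(0.98)*1 = 0.0009 - (3.92) = -3.9191.
  D < 0, so the roots are the complex-conjugate pair z = (-b +/- i sqrt(-D)) / (2a) = -0.0153 +/- 1.01i.
  For a conjugate pair |z|^2 = z * conj(z) = (product of roots) = c/a = 1/(0.98) = 1.020408, so |z| = sqrt(1.020408) = 1.0102 for both roots.
Moduli of all roots: 5.0000, 1.0102, 1.0102.
All moduli strictly greater than 1? Yes.
Verdict: Invertible.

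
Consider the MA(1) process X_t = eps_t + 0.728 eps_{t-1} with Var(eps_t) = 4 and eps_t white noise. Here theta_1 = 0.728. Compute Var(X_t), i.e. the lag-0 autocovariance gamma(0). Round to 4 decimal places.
\gamma(0) = 6.1199

For an MA(q) process X_t = eps_t + sum_i theta_i eps_{t-i} with
Var(eps_t) = sigma^2, the variance is
  gamma(0) = sigma^2 * (1 + sum_i theta_i^2).
  sum_i theta_i^2 = (0.728)^2 = 0.529984.
  gamma(0) = 4 * (1 + 0.529984) = 4 * 1.529984 = 6.119936, which rounds to 6.1199.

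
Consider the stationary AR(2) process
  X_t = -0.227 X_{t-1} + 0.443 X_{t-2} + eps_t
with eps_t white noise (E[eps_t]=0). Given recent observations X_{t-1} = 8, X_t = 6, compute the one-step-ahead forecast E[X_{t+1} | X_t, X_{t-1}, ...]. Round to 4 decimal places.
E[X_{t+1} \mid \mathcal F_t] = 2.1820

For an AR(p) model X_t = c + sum_i phi_i X_{t-i} + eps_t, the
one-step-ahead conditional mean is
  E[X_{t+1} | X_t, ...] = c + sum_i phi_i X_{t+1-i}.
Substitute known values:
  E[X_{t+1} | ...] = (-0.227) * (6) + (0.443) * (8)
                   = 2.1820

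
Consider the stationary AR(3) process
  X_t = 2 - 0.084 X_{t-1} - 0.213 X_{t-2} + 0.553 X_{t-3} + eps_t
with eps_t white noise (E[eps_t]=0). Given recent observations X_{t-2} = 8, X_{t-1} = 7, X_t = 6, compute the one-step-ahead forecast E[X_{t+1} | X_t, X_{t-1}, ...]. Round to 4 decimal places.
E[X_{t+1} \mid \mathcal F_t] = 4.4290

For an AR(p) model X_t = c + sum_i phi_i X_{t-i} + eps_t, the
one-step-ahead conditional mean is
  E[X_{t+1} | X_t, ...] = c + sum_i phi_i X_{t+1-i}.
Substitute known values:
  E[X_{t+1} | ...] = 2 + (-0.084) * (6) + (-0.213) * (7) + (0.553) * (8)
                   = 4.4290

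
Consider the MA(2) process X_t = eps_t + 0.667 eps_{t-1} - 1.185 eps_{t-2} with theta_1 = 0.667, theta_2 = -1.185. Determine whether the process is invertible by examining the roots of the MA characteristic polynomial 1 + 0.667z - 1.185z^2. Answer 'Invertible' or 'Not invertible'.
\text{Not invertible}

The MA(q) characteristic polynomial is P(z) = 1 + 0.667z - 1.185z^2.
Invertibility requires all roots to lie outside the unit circle, i.e. |z| > 1 for every root.
Set 1 + (0.667) z + (-1.185) z^2 = 0, i.e. a z^2 + b z + c = 0 with a = -1.185, b = 0.667, c = 1.
Discriminant D = b^2 - 4ac = (0.667)^2 - 4*(-1.185)*1 = 0.444889 - (-4.74) = 5.184889.
D >= 0, so the roots are real: z = (-b +/- sqrt(D)) / (2a) = (-0.667 +/- 2.277035) / (-2.37).
  z_1 = (-0.667 + 2.277035) / (-2.37) = -0.6793,   |z_1| = 0.6793.
  z_2 = (-0.667 - 2.277035) / (-2.37) = 1.2422,   |z_2| = 1.2422.
Moduli of all roots: 0.6793, 1.2422.
All moduli strictly greater than 1? No.
Verdict: Not invertible.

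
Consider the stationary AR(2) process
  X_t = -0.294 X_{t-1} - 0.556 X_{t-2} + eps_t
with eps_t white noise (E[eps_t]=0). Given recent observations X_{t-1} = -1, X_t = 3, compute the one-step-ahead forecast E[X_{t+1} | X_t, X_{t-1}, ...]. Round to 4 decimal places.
E[X_{t+1} \mid \mathcal F_t] = -0.3260

For an AR(p) model X_t = c + sum_i phi_i X_{t-i} + eps_t, the
one-step-ahead conditional mean is
  E[X_{t+1} | X_t, ...] = c + sum_i phi_i X_{t+1-i}.
Substitute known values:
  E[X_{t+1} | ...] = (-0.294) * (3) + (-0.556) * (-1)
                   = -0.3260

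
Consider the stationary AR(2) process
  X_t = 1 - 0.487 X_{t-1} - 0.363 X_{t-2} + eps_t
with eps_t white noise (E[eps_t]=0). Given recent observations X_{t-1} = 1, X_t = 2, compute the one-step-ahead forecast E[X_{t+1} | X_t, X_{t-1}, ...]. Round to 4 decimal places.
E[X_{t+1} \mid \mathcal F_t] = -0.3370

For an AR(p) model X_t = c + sum_i phi_i X_{t-i} + eps_t, the
one-step-ahead conditional mean is
  E[X_{t+1} | X_t, ...] = c + sum_i phi_i X_{t+1-i}.
Substitute known values:
  E[X_{t+1} | ...] = 1 + (-0.487) * (2) + (-0.363) * (1)
                   = -0.3370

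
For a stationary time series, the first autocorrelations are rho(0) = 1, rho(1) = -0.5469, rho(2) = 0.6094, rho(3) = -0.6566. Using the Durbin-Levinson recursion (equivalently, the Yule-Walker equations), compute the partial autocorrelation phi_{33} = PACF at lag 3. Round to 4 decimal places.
\phi_{33} = -0.4059

The PACF at lag k is phi_{kk}, the last component of the solution
to the Yule-Walker system G_k phi = r_k where
  (G_k)_{ij} = rho(|i - j|), (r_k)_i = rho(i), i,j = 1..k.
Equivalently, Durbin-Levinson gives phi_{kk} iteratively:
  phi_{11} = rho(1)
  phi_{kk} = [rho(k) - sum_{j=1..k-1} phi_{k-1,j} rho(k-j)]
            / [1 - sum_{j=1..k-1} phi_{k-1,j} rho(j)],
  phi_{k,j} = phi_{k-1,j} - phi_{kk} phi_{k-1,k-j},  j = 1..k-1.
Step k = 1:
  phi_11 = rho(1) = -0.5469.
Step k = 2:
  phi_22 = [rho(2) - phi_11 rho(1)] / [1 - phi_11 rho(1)] = [0.6094 - (-0.5469)(-0.5469)] / [1 - (-0.5469)(-0.5469)]
         = 0.31030039 / 0.70090039 = 0.442717.
  Update: phi_21 = phi_11 - phi_22 phi_11 = -0.5469 - (0.442717)(-0.5469) = -0.304778.
Step k = 3:
  phi_33 = [rho(3) - phi_21 rho(2) - phi_22 rho(1)] / [1 - phi_21 rho(1) - phi_22 rho(2)]
    numerator   = -0.6566 - (-0.304778)(0.6094) - (0.442717)(-0.5469) = -0.22874635
    denominator = 1 - (-0.304778)(-0.5469) - (0.442717)(0.6094) = 0.56352519
  phi_33 = -0.22874635 / 0.56352519 = -0.4059.
Therefore phi_{33} = -0.4059.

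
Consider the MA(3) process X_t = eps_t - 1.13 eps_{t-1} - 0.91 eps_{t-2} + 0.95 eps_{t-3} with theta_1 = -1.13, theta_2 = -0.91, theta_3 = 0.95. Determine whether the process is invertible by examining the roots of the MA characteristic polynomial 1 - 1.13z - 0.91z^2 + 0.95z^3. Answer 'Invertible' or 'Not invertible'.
\text{Not invertible}

The MA(q) characteristic polynomial is P(z) = 1 - 1.13z - 0.91z^2 + 0.95z^3.
Invertibility requires all roots to lie outside the unit circle, i.e. |z| > 1 for every root.
Degree 3: look for a simple real root z0 first, then factor out (1 - z/z0) and solve the remaining quadratic.
Testing z0 = 0.8: P(0.8) = 1 + (-1.13)(0.8) + (-0.91)(0.8)^2 + (0.95)(0.8)^3
  = 1 + (-0.904) + (-0.5824) + (0.4864) = 0.  So z_0 = 0.8 is a root, |z_0| = 0.8.
Divide out the factor (1 - 1.25 z) = (1 - z/z0) (since 1/z0 = 1.25):
  P(z) = (1 - 1.25 z)(1 + (0.12) z + (-0.76) z^2)
  [check: z-coef 0.12 - (1.25) = -1.13; z^2-coef -0.76 - (1.25)(0.12) = -0.91; z^3-coef -(1.25)(-0.76) = 0.95.]
Remaining roots from the quadratic factor 1 + (0.12) z + (-0.76) z^2:
  Set 1 + (0.12) z + (-0.76) z^2 = 0, i.e. a z^2 + b z + c = 0 with a = -0.76, b = 0.12, c = 1.
  Discriminant D = b^2 - 4ac = (0.12)^2 - 4*(-0.76)*1 = 0.0144 - (-3.04) = 3.0544.
  D >= 0, so the roots are real: z = (-b +/- sqrt(D)) / (2a) = (-0.12 +/- 1.747684) / (-1.52).
    z_1 = (-0.12 + 1.747684) / (-1.52) = -1.0708,   |z_1| = 1.0708.
    z_2 = (-0.12 - 1.747684) / (-1.52) = 1.2287,   |z_2| = 1.2287.
Moduli of all roots: 0.8000, 1.0708, 1.2287.
All moduli strictly greater than 1? No.
Verdict: Not invertible.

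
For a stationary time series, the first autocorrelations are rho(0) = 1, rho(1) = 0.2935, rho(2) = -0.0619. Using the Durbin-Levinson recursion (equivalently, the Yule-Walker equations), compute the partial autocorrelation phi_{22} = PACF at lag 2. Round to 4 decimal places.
\phi_{22} = -0.1620

The PACF at lag k is phi_{kk}, the last component of the solution
to the Yule-Walker system G_k phi = r_k where
  (G_k)_{ij} = rho(|i - j|), (r_k)_i = rho(i), i,j = 1..k.
Equivalently, Durbin-Levinson gives phi_{kk} iteratively:
  phi_{11} = rho(1)
  phi_{kk} = [rho(k) - sum_{j=1..k-1} phi_{k-1,j} rho(k-j)]
            / [1 - sum_{j=1..k-1} phi_{k-1,j} rho(j)],
  phi_{k,j} = phi_{k-1,j} - phi_{kk} phi_{k-1,k-j},  j = 1..k-1.
Step k = 1:
  phi_11 = rho(1) = 0.2935.
Step k = 2:
  phi_22 = [rho(2) - phi_11 rho(1)] / [1 - phi_11 rho(1)] = [-0.0619 - (0.2935)(0.2935)] / [1 - (0.2935)(0.2935)]
         = -0.14804225 / 0.91385775 = -0.162.
Therefore phi_{22} = -0.1620.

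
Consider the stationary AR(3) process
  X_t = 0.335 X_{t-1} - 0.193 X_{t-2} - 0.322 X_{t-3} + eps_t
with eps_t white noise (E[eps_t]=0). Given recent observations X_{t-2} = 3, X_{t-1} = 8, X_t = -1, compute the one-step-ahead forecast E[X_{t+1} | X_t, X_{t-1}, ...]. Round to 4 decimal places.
E[X_{t+1} \mid \mathcal F_t] = -2.8450

For an AR(p) model X_t = c + sum_i phi_i X_{t-i} + eps_t, the
one-step-ahead conditional mean is
  E[X_{t+1} | X_t, ...] = c + sum_i phi_i X_{t+1-i}.
Substitute known values:
  E[X_{t+1} | ...] = (0.335) * (-1) + (-0.193) * (8) + (-0.322) * (3)
                   = -2.8450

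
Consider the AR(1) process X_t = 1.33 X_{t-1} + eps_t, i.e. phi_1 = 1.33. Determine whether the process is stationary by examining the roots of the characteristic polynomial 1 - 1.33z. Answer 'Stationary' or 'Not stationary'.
\text{Not stationary}

The AR(p) characteristic polynomial is P(z) = 1 - 1.33z.
Stationarity requires all roots to lie outside the unit circle, i.e. |z| > 1 for every root.
This is linear in z: 1 + (-1.33) z = 0  =>  z = -1/(-1.33) = 0.75188,  |z| = 0.75188.
Moduli of all roots: 0.7519.
All moduli strictly greater than 1? No.
Verdict: Not stationary.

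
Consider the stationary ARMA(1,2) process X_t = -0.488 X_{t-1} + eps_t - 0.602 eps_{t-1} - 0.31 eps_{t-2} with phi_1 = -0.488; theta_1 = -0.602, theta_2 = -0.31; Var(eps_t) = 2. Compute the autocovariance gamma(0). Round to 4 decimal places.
\gamma(0) = 4.5055

Multiply the model equation by X_{t-k} and take expectations. With theta_0 = psi_0 = 1 and psi_j the MA(infinity) weights, this gives
  gamma(k) - sum_i phi_i gamma(k-i) = c_k,
  c_k = sigma^2 * sum_{j=k..q} theta_j psi_{j-k}   (c_k = 0 for k > q),
using gamma(-m) = gamma(m).
psi-weights needed (psi_j = theta_j + sum_i phi_i psi_{j-i}):
  psi_1 = theta_1 + phi_1 = -0.602 + (-0.488) = -1.09
  psi_2 = theta_2 + phi_1 psi_1 = -0.31 + (-0.488)(-1.09) = 0.22192
Right-hand sides:
  c_0 = sigma^2 (1 + theta_1 psi_1 + theta_2 psi_2) = 2 * (1 + (-0.602)(-1.09) + (-0.31)(0.22192)) = 2 * 1.587385 = 3.17477
  c_1 = sigma^2 (theta_1 + theta_2 psi_1) = 2 * (-0.602 + (-0.31)(-1.09)) = -0.5282
  c_2 = sigma^2 theta_2 = 2 * (-0.31) = -0.62
Equations for k = 0 and k = 1 (AR order 1):
  gamma(0) = phi_1 gamma(1) + c_0
  gamma(1) = phi_1 gamma(0) + c_1
Substituting the second into the first: gamma(0) (1 - phi_1^2) = c_0 + phi_1 c_1, so
  gamma(0) = (c_0 + phi_1 c_1) / (1 - phi_1^2) = (3.17477 + (-0.488)(-0.5282)) / (1 - (-0.488)^2) = 3.432531 / 0.761856 = 4.505486.
Therefore gamma(0) = 4.5055 (to 4 decimal places).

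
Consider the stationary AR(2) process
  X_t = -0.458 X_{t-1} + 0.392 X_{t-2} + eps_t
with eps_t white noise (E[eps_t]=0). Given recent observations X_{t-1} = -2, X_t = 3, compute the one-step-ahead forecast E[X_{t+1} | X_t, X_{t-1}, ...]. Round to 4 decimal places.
E[X_{t+1} \mid \mathcal F_t] = -2.1580

For an AR(p) model X_t = c + sum_i phi_i X_{t-i} + eps_t, the
one-step-ahead conditional mean is
  E[X_{t+1} | X_t, ...] = c + sum_i phi_i X_{t+1-i}.
Substitute known values:
  E[X_{t+1} | ...] = (-0.458) * (3) + (0.392) * (-2)
                   = -2.1580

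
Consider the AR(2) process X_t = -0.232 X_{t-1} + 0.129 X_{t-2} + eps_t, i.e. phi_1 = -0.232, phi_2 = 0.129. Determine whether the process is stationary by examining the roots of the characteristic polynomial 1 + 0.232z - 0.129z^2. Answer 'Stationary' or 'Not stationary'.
\text{Stationary}

The AR(p) characteristic polynomial is P(z) = 1 + 0.232z - 0.129z^2.
Stationarity requires all roots to lie outside the unit circle, i.e. |z| > 1 for every root.
Set 1 + (0.232) z + (-0.129) z^2 = 0, i.e. a z^2 + b z + c = 0 with a = -0.129, b = 0.232, c = 1.
Discriminant D = b^2 - 4ac = (0.232)^2 - 4*(-0.129)*1 = 0.053824 - (-0.516) = 0.569824.
D >= 0, so the roots are real: z = (-b +/- sqrt(D)) / (2a) = (-0.232 +/- 0.754867) / (-0.258).
  z_1 = (-0.232 + 0.754867) / (-0.258) = -2.0266,   |z_1| = 2.0266.
  z_2 = (-0.232 - 0.754867) / (-0.258) = 3.8251,   |z_2| = 3.8251.
Moduli of all roots: 2.0266, 3.8251.
All moduli strictly greater than 1? Yes.
Verdict: Stationary.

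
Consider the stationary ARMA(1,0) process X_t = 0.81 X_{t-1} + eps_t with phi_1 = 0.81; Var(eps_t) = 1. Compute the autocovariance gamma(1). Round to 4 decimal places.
\gamma(1) = 2.3553

Multiply the model equation by X_{t-k} and take expectations. With theta_0 = psi_0 = 1 and psi_j the MA(infinity) weights, this gives
  gamma(k) - sum_i phi_i gamma(k-i) = c_k,
  c_k = sigma^2 * sum_{j=k..q} theta_j psi_{j-k}   (c_k = 0 for k > q),
using gamma(-m) = gamma(m).
Pure AR (q = 0): c_0 = sigma^2 = 1, c_k = 0 for k >= 1.
Equations for k = 0 and k = 1 (AR order 1):
  gamma(0) = phi_1 gamma(1) + c_0
  gamma(1) = phi_1 gamma(0) + c_1
Substituting the second into the first: gamma(0) (1 - phi_1^2) = c_0 + phi_1 c_1, so
  gamma(0) = c_0 / (1 - phi_1^2) = 1 / (1 - (0.81)^2) = 1 / 0.3439 = 2.907822.
  gamma(1) = phi_1 gamma(0) = (0.81)(2.907822) = 2.355336.
Therefore gamma(1) = 2.3553 (to 4 decimal places).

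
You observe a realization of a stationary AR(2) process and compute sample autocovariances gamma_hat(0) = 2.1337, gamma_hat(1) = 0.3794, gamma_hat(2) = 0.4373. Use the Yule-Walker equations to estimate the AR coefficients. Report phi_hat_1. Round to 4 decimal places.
\hat\phi_{1} = 0.1460

The Yule-Walker equations for an AR(p) process read, in matrix form,
  Gamma_p phi = r_p,   with   (Gamma_p)_{ij} = gamma(|i - j|),
                       (r_p)_i = gamma(i),   i,j = 1..p.
Substitute the sample gammas (Toeplitz matrix and right-hand side of size 2):
  Gamma_p = [[2.1337, 0.3794], [0.3794, 2.1337]]
  r_p     = [0.3794, 0.4373]
Written out:
  2.1337 phi_1 + 0.3794 phi_2 = 0.3794
  0.3794 phi_1 + 2.1337 phi_2 = 0.4373
Solve by Cramer's rule:
  det = gamma(0)^2 - gamma(1)^2 = (2.1337)^2 - (0.3794)^2 = 4.55267569 - 0.14394436 = 4.40873133
  phi_hat_1 = [gamma(1) gamma(0) - gamma(1) gamma(2)] / det = [(0.3794)(2.1337) - (0.3794)(0.4373)] / 4.40873133 = 0.64361416 / 4.40873133 = 0.146
  phi_hat_2 = [gamma(0) gamma(2) - gamma(1)^2] / det = [(2.1337)(0.4373) - (0.3794)^2] / 4.40873133 = 0.78912265 / 4.40873133 = 0.179
So phi_hat = [0.1460, 0.1790].
Therefore phi_hat_1 = 0.1460.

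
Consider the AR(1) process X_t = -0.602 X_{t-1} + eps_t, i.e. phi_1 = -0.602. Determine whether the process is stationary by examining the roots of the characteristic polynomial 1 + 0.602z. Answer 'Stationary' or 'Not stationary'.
\text{Stationary}

The AR(p) characteristic polynomial is P(z) = 1 + 0.602z.
Stationarity requires all roots to lie outside the unit circle, i.e. |z| > 1 for every root.
This is linear in z: 1 + (0.602) z = 0  =>  z = -1/(0.602) = -1.66113,  |z| = 1.66113.
Moduli of all roots: 1.6611.
All moduli strictly greater than 1? Yes.
Verdict: Stationary.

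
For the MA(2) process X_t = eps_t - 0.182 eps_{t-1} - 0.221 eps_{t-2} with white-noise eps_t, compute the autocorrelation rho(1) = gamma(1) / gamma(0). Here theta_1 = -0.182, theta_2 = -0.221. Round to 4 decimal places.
\rho(1) = -0.1310

For an MA(q) process with theta_0 = 1, the autocovariance is
  gamma(k) = sigma^2 * sum_{i=0..q-k} theta_i * theta_{i+k},
and rho(k) = gamma(k) / gamma(0). Sigma^2 cancels.
  numerator   = (1)*(-0.182) + (-0.182)*(-0.221) = -0.141778.
  denominator = (1)^2 + (-0.182)^2 + (-0.221)^2 = 1.081965.
  rho(1) = -0.141778 / 1.081965 = -0.1310.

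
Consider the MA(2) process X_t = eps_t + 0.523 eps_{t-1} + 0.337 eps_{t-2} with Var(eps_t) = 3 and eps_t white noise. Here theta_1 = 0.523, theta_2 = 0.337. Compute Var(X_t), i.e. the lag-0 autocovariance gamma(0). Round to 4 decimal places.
\gamma(0) = 4.1613

For an MA(q) process X_t = eps_t + sum_i theta_i eps_{t-i} with
Var(eps_t) = sigma^2, the variance is
  gamma(0) = sigma^2 * (1 + sum_i theta_i^2).
  sum_i theta_i^2 = (0.523)^2 + (0.337)^2 = 0.273529 + 0.113569 = 0.387098.
  gamma(0) = 3 * (1 + 0.387098) = 3 * 1.387098 = 4.161294, which rounds to 4.1613.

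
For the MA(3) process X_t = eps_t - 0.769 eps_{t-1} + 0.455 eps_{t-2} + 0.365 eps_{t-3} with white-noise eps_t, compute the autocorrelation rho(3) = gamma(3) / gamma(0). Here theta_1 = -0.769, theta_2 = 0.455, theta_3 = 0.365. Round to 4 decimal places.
\rho(3) = 0.1890

For an MA(q) process with theta_0 = 1, the autocovariance is
  gamma(k) = sigma^2 * sum_{i=0..q-k} theta_i * theta_{i+k},
and rho(k) = gamma(k) / gamma(0). Sigma^2 cancels.
  numerator   = (1)*(0.365) = 0.365.
  denominator = (1)^2 + (-0.769)^2 + (0.455)^2 + (0.365)^2 = 1.931611.
  rho(3) = 0.365 / 1.931611 = 0.1890.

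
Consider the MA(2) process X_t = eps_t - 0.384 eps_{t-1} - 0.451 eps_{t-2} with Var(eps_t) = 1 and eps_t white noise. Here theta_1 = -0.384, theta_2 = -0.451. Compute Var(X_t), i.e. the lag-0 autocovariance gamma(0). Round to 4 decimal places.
\gamma(0) = 1.3509

For an MA(q) process X_t = eps_t + sum_i theta_i eps_{t-i} with
Var(eps_t) = sigma^2, the variance is
  gamma(0) = sigma^2 * (1 + sum_i theta_i^2).
  sum_i theta_i^2 = (-0.384)^2 + (-0.451)^2 = 0.147456 + 0.203401 = 0.350857.
  gamma(0) = 1 * (1 + 0.350857) = 1 * 1.350857 = 1.350857, which rounds to 1.3509.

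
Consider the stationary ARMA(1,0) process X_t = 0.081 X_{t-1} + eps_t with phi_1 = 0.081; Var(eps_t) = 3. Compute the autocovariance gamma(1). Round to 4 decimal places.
\gamma(1) = 0.2446

Multiply the model equation by X_{t-k} and take expectations. With theta_0 = psi_0 = 1 and psi_j the MA(infinity) weights, this gives
  gamma(k) - sum_i phi_i gamma(k-i) = c_k,
  c_k = sigma^2 * sum_{j=k..q} theta_j psi_{j-k}   (c_k = 0 for k > q),
using gamma(-m) = gamma(m).
Pure AR (q = 0): c_0 = sigma^2 = 3, c_k = 0 for k >= 1.
Equations for k = 0 and k = 1 (AR order 1):
  gamma(0) = phi_1 gamma(1) + c_0
  gamma(1) = phi_1 gamma(0) + c_1
Substituting the second into the first: gamma(0) (1 - phi_1^2) = c_0 + phi_1 c_1, so
  gamma(0) = c_0 / (1 - phi_1^2) = 3 / (1 - (0.081)^2) = 3 / 0.993439 = 3.019813.
  gamma(1) = phi_1 gamma(0) = (0.081)(3.019813) = 0.244605.
Therefore gamma(1) = 0.2446 (to 4 decimal places).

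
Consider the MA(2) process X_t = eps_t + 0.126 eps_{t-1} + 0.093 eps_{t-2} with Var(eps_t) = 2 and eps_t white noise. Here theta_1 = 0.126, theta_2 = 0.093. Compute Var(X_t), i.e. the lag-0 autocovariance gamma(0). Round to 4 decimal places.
\gamma(0) = 2.0491

For an MA(q) process X_t = eps_t + sum_i theta_i eps_{t-i} with
Var(eps_t) = sigma^2, the variance is
  gamma(0) = sigma^2 * (1 + sum_i theta_i^2).
  sum_i theta_i^2 = (0.126)^2 + (0.093)^2 = 0.015876 + 0.008649 = 0.024525.
  gamma(0) = 2 * (1 + 0.024525) = 2 * 1.024525 = 2.04905, which rounds to 2.0491.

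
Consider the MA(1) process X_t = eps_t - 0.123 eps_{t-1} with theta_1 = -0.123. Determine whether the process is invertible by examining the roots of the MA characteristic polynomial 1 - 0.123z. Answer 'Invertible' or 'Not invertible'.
\text{Invertible}

The MA(q) characteristic polynomial is P(z) = 1 - 0.123z.
Invertibility requires all roots to lie outside the unit circle, i.e. |z| > 1 for every root.
This is linear in z: 1 + (-0.123) z = 0  =>  z = -1/(-0.123) = 8.130081,  |z| = 8.130081.
Moduli of all roots: 8.1301.
All moduli strictly greater than 1? Yes.
Verdict: Invertible.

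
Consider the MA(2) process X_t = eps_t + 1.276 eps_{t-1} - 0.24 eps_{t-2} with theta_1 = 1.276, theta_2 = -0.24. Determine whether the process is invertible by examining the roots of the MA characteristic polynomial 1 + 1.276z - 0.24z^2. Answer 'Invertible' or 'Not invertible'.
\text{Not invertible}

The MA(q) characteristic polynomial is P(z) = 1 + 1.276z - 0.24z^2.
Invertibility requires all roots to lie outside the unit circle, i.e. |z| > 1 for every root.
Set 1 + (1.276) z + (-0.24) z^2 = 0, i.e. a z^2 + b z + c = 0 with a = -0.24, b = 1.276, c = 1.
Discriminant D = b^2 - 4ac = (1.276)^2 - 4*(-0.24)*1 = 1.628176 - (-0.96) = 2.588176.
D >= 0, so the roots are real: z = (-b +/- sqrt(D)) / (2a) = (-1.276 +/- 1.608781) / (-0.48).
  z_1 = (-1.276 + 1.608781) / (-0.48) = -0.6933,   |z_1| = 0.6933.
  z_2 = (-1.276 - 1.608781) / (-0.48) = 6.01,   |z_2| = 6.01.
Moduli of all roots: 0.6933, 6.0100.
All moduli strictly greater than 1? No.
Verdict: Not invertible.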